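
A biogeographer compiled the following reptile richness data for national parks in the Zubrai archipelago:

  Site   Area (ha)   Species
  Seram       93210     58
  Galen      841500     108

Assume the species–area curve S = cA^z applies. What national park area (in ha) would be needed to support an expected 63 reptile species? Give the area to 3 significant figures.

125000 ha

z = ln(108/58) / ln(841500/93210) = 0.6217 / 2.2003 = 0.2825
c = 58 / 93210^0.2825 = 58 / 25.36 = 2.287
A = (63/2.287)^(1/0.2825) ⇒ ln A = ln(27.54)/0.2825 = 11.7353
A = e^11.7353 ≈ 124901 ha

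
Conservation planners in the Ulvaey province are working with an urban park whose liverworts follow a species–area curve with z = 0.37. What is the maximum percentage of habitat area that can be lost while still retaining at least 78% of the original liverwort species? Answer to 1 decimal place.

Need (A_new/A_old)^0.37 = 0.78, so A_new/A_old = 0.78^(1/0.37) = 0.78^2.703
ln(A_new/A_old) = ln 0.78 / 0.37 = -0.2485 / 0.37 = -0.6715
A_new/A_old = e^-0.6715 ≈ 0.5109
Fraction that can be lost = 1 − 0.5109 = 0.4891

48.9%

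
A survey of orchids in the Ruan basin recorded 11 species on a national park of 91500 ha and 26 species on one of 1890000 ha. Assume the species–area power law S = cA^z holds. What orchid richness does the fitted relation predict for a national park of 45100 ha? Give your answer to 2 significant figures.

z = ln(26/11) / ln(1890000/91500) = 0.8602 / 3.0280 = 0.2841
c = 11 / 91500^0.2841 = 11 / 25.67 = 0.4285
S₃ = 0.4285 × 45100^0.2841 = 0.4285 × 21 ≈ 8.997

9.0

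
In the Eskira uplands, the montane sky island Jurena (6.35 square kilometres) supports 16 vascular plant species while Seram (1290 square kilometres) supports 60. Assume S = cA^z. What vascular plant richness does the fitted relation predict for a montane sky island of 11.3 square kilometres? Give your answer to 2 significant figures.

z = ln(60/16) / ln(1290/6.35) = 1.3218 / 5.3139 = 0.2487
c = 16 / 6.35^0.2487 = 16 / 1.584 = 10.1
S₃ = 10.1 × 11.3^0.2487 = 10.1 × 1.828 ≈ 18.47

18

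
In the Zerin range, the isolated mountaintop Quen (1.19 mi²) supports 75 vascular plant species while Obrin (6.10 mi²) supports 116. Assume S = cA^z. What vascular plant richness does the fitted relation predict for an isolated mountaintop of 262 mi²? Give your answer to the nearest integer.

z = ln(116/75) / ln(6.1/1.19) = 0.4361 / 1.6343 = 0.2668
c = 75 / 1.19^0.2668 = 75 / 1.048 = 71.6
S₃ = 71.6 × 262^0.2668 = 71.6 × 4.419 ≈ 316.4

316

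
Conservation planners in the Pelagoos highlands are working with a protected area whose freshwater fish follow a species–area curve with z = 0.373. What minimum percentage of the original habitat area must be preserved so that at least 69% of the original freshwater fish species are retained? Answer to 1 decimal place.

37.0%

Need (A_new/A_old)^0.373 = 0.69, so A_new/A_old = 0.69^(1/0.373) = 0.69^2.681
ln(A_new/A_old) = ln 0.69 / 0.373 = -0.3711 / 0.373 = -0.9948
A_new/A_old = e^-0.9948 ≈ 0.3698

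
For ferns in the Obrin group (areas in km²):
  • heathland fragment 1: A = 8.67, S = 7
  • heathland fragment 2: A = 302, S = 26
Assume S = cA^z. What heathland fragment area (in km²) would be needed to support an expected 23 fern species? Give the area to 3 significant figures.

217 km²

z = ln(26/7) / ln(302/8.67) = 1.3122 / 3.5506 = 0.3696
c = 7 / 8.67^0.3696 = 7 / 2.222 = 3.151
A = (23/3.151)^(1/0.3696) ⇒ ln A = ln(7.3)/0.3696 = 5.3787
A = e^5.3787 ≈ 216.7 km²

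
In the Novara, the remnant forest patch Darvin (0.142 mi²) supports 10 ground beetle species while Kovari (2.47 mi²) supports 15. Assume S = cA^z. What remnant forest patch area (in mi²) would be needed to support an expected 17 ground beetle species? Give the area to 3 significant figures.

5.96 mi²

z = ln(15/10) / ln(2.47/0.142) = 0.4055 / 2.8561 = 0.1420
c = 10 / 0.142^0.1420 = 10 / 0.758 = 13.19
A = (17/13.19)^(1/0.1420) ⇒ ln A = ln(1.289)/0.1420 = 1.7859
A = e^1.7859 ≈ 5.965 mi²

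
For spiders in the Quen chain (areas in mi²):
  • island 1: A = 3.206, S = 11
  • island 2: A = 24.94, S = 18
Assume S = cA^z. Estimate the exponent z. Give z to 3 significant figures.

Taking logs: ln S = ln c + z ln A, so z = (ln S₂ − ln S₁)/(ln A₂ − ln A₁).
z = ln(18/11) / ln(24.94/3.206) = ln(1.636) / ln(7.779) = 0.4925 / 2.0514 = 0.2401

0.240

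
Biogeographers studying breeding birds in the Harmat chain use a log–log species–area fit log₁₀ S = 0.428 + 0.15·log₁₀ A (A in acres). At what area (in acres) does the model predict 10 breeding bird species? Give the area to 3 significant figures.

10 = 2.679 × A^0.15  ⇒  A^0.15 = 10/2.679 = 3.733
ln A = ln(3.733) / 0.15 = 1.3171 / 0.15 = 8.7805
A = e^8.7805 ≈ 6506 acres

6510 acres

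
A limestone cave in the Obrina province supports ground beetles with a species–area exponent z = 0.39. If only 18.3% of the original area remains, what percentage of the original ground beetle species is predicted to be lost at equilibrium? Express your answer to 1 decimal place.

S_new/S_old = (A_new/A_old)^z = 0.183^0.39
= exp(0.39 × ln 0.183) = exp(0.39 × -1.6983) = exp(-0.6623) ≈ 0.5157
Fraction lost = 1 − 0.5157 = 0.4843

48.4%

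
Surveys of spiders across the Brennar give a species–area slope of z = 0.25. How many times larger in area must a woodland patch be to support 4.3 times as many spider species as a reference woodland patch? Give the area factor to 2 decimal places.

341.88

(A₂/A₁)^0.25 = 4.3, so A₂/A₁ = 4.3^(1/0.25) = 4.3^4
ln(A₂/A₁) = ln 4.3 / 0.25 = 1.4586 / 0.25 = 5.8345
A₂/A₁ = e^5.8345 ≈ 341.9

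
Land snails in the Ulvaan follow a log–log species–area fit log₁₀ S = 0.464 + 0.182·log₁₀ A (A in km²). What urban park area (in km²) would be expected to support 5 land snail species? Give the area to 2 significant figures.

5 = 2.911 × A^0.182  ⇒  A^0.182 = 5/2.911 = 1.718
ln A = ln(1.718) / 0.182 = 0.5410 / 0.182 = 2.9727
A = e^2.9727 ≈ 19.55 km²

20 km²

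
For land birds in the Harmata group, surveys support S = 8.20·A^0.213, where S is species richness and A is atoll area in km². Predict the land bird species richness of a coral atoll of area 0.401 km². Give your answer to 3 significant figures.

6.75

S = 8.2 × 0.401^0.213
ln S = ln 8.2 + 0.213 × ln 0.401 = 2.1041 + 0.213 × -0.9138 = 1.9095
S = e^1.9095 ≈ 6.75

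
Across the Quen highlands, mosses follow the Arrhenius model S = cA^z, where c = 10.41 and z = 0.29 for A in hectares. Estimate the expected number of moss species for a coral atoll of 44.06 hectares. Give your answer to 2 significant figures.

31

S = 10.41 × 44.06^0.29
ln S = ln 10.41 + 0.29 × ln 44.06 = 2.3428 + 0.29 × 3.7856 = 3.4406
S = e^3.4406 ≈ 31.2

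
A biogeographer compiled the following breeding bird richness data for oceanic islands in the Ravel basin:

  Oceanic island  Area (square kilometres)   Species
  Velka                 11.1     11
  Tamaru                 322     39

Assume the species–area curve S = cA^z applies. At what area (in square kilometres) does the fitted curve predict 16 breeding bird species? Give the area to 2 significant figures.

30 square kilometres

z = ln(39/11) / ln(322/11.1) = 1.2657 / 3.3676 = 0.3758
c = 11 / 11.1^0.3758 = 11 / 2.471 = 4.452
A = (16/4.452)^(1/0.3758) ⇒ ln A = ln(3.594)/0.3758 = 3.4039
A = e^3.4039 ≈ 30.08 square kilometres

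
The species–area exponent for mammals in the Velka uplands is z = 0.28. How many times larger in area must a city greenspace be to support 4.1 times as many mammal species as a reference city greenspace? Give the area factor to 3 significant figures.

154

(A₂/A₁)^0.28 = 4.1, so A₂/A₁ = 4.1^(1/0.28) = 4.1^3.571
ln(A₂/A₁) = ln 4.1 / 0.28 = 1.4110 / 0.28 = 5.0392
A₂/A₁ = e^5.0392 ≈ 154.4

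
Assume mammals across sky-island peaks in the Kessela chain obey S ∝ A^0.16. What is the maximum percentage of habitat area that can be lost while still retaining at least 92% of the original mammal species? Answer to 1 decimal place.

40.6%

Need (A_new/A_old)^0.16 = 0.92, so A_new/A_old = 0.92^(1/0.16) = 0.92^6.25
ln(A_new/A_old) = ln 0.92 / 0.16 = -0.0834 / 0.16 = -0.5211
A_new/A_old = e^-0.5211 ≈ 0.5938
Fraction that can be lost = 1 − 0.5938 = 0.4062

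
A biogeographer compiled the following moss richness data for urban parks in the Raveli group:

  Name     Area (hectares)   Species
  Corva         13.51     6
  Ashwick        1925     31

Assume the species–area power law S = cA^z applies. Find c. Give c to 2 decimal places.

z = ln(S₂/S₁) / ln(A₂/A₁) = ln(31/6) / ln(1925/13.51) = 1.6422 / 4.9593 = 0.3311
c = S₁ / A₁^z = 6 / 13.51^0.3311 = 6 / 2.368 = 2.534

2.53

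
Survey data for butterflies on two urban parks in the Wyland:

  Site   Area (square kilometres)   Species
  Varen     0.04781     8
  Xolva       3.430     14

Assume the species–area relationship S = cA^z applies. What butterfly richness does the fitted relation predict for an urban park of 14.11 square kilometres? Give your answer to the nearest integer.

z = ln(14/8) / ln(3.43/0.04781) = 0.5596 / 4.2731 = 0.1310
c = 8 / 0.04781^0.1310 = 8 / 0.6715 = 11.91
S₃ = 11.91 × 14.11^0.1310 = 11.91 × 1.414 ≈ 16.85

17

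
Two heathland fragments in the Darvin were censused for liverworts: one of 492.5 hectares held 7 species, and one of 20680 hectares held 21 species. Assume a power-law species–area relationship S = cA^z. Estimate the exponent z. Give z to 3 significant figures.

0.294

Taking logs: ln S = ln c + z ln A, so z = (ln S₂ − ln S₁)/(ln A₂ − ln A₁).
z = ln(21/7) / ln(20680/492.5) = ln(3) / ln(41.99) = 1.0986 / 3.7374 = 0.2939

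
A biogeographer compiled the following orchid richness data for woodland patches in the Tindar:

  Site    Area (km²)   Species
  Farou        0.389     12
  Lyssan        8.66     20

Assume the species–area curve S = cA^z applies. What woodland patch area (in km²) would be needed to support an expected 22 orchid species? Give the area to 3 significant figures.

15.5 km²

z = ln(20/12) / ln(8.66/0.389) = 0.5108 / 3.1029 = 0.1646
c = 12 / 0.389^0.1646 = 12 / 0.856 = 14.02
A = (22/14.02)^(1/0.1646) ⇒ ln A = ln(1.569)/0.1646 = 2.7377
A = e^2.7377 ≈ 15.45 km²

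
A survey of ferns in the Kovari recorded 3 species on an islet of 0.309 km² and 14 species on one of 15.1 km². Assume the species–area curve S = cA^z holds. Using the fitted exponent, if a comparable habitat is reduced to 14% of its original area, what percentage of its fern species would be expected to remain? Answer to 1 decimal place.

45.9%

z = ln(14/3) / ln(15.1/0.309) = 1.5404 / 3.8891 = 0.3961
S_new/S_old = (A_new/A_old)^z = 0.14^0.3961 = exp(0.3961 × -1.9661) = 0.459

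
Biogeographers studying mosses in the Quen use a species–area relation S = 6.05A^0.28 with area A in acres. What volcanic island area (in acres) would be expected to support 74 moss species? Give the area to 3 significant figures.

74 = 6.05 × A^0.28  ⇒  A^0.28 = 74/6.05 = 12.23
ln A = ln(12.23) / 0.28 = 2.5040 / 0.28 = 8.9429
A = e^8.9429 ≈ 7653 acres

7650 acres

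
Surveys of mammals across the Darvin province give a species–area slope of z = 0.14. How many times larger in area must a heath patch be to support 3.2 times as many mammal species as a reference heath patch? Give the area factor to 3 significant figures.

(A₂/A₁)^0.14 = 3.2, so A₂/A₁ = 3.2^(1/0.14) = 3.2^7.143
ln(A₂/A₁) = ln 3.2 / 0.14 = 1.1632 / 0.14 = 8.3082
A₂/A₁ = e^8.3082 ≈ 4057

4060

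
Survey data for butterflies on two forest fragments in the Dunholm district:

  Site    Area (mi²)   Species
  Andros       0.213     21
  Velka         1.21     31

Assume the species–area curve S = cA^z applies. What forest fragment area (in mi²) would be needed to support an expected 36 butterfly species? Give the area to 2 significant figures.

z = ln(31/21) / ln(1.21/0.213) = 0.3895 / 1.7371 = 0.2242
c = 21 / 0.213^0.2242 = 21 / 0.707 = 29.7
A = (36/29.7)^(1/0.2242) ⇒ ln A = ln(1.212)/0.2242 = 0.8576
A = e^0.8576 ≈ 2.357 mi²

2.4 mi²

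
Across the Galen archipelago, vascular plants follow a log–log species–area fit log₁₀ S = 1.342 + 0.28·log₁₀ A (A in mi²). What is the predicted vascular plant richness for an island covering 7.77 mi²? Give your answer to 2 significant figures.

39

S = 21.98 × 7.77^0.28
ln S = ln 21.98 + 0.28 × ln 7.77 = 3.0901 + 0.28 × 2.0503 = 3.6641
S = e^3.6641 ≈ 39.02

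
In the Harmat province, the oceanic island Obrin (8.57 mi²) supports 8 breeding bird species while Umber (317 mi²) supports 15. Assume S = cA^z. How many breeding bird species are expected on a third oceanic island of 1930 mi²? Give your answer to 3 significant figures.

20.5

z = ln(15/8) / ln(317/8.57) = 0.6286 / 3.6106 = 0.1741
c = 8 / 8.57^0.1741 = 8 / 1.454 = 5.504
S₃ = 5.504 × 1930^0.1741 = 5.504 × 3.733 ≈ 20.54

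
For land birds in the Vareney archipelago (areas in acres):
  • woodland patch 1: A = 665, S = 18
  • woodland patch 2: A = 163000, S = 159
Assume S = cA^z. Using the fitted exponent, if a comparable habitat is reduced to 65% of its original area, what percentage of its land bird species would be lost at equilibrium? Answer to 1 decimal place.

15.7%

z = ln(159/18) / ln(163000/665) = 2.1785 / 5.5017 = 0.3960
S_new/S_old = (A_new/A_old)^z = 0.65^0.3960 = exp(0.3960 × -0.4308) = 0.8432
Fraction lost = 1 − 0.8432 = 0.1568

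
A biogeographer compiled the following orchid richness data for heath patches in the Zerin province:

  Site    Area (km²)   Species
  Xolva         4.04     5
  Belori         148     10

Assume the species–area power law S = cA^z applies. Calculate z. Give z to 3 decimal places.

0.192

Taking logs: ln S = ln c + z ln A, so z = (ln S₂ − ln S₁)/(ln A₂ − ln A₁).
z = ln(10/5) / ln(148/4.04) = ln(2) / ln(36.63) = 0.6931 / 3.6010 = 0.1925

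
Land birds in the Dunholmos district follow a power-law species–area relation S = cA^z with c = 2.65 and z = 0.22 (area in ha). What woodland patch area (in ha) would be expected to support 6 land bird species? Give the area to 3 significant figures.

41.0 ha

6 = 2.65 × A^0.22  ⇒  A^0.22 = 6/2.65 = 2.264
ln A = ln(2.264) / 0.22 = 0.8172 / 0.22 = 3.7145
A = e^3.7145 ≈ 41.04 ha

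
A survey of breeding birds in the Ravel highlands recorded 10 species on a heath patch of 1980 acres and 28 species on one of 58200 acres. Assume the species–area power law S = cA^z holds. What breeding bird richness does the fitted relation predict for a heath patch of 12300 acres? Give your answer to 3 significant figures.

17.4

z = ln(28/10) / ln(58200/1980) = 1.0296 / 3.3808 = 0.3046
c = 10 / 1980^0.3046 = 10 / 10.09 = 0.9908
S₃ = 0.9908 × 12300^0.3046 = 0.9908 × 17.6 ≈ 17.44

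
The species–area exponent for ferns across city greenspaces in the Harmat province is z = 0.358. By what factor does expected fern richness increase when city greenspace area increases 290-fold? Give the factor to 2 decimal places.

7.61

S₂/S₁ = (A₂/A₁)^z = 290^0.358
ln(S₂/S₁) = 0.358 × ln 290 = 0.358 × 5.6699 = 2.0298
S₂/S₁ = e^2.0298 ≈ 7.613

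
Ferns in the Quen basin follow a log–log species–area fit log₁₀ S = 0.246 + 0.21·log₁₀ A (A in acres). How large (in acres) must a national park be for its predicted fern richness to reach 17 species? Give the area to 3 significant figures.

17 = 1.762 × A^0.21  ⇒  A^0.21 = 17/1.762 = 9.648
ln A = ln(9.648) / 0.21 = 2.2668 / 0.21 = 10.7942
A = e^10.7942 ≈ 48736 acres

48700 acres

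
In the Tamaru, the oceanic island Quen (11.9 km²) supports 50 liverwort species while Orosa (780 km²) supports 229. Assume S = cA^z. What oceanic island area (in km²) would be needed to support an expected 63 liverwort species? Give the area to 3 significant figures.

z = ln(229/50) / ln(780/11.9) = 1.5217 / 4.1828 = 0.3638
c = 50 / 11.9^0.3638 = 50 / 2.462 = 20.31
A = (63/20.31)^(1/0.3638) ⇒ ln A = ln(3.102)/0.3638 = 3.1118
A = e^3.1118 ≈ 22.46 km²

22.5 km²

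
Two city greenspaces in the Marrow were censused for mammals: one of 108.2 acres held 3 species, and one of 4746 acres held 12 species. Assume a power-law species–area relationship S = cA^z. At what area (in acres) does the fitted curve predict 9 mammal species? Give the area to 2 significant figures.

2200 acres

z = ln(12/3) / ln(4746/108.2) = 1.3863 / 3.7811 = 0.3666
c = 3 / 108.2^0.3666 = 3 / 5.57 = 0.5386
A = (9/0.5386)^(1/0.3666) ⇒ ln A = ln(16.71)/0.3666 = 7.6804
A = e^7.6804 ≈ 2166 acres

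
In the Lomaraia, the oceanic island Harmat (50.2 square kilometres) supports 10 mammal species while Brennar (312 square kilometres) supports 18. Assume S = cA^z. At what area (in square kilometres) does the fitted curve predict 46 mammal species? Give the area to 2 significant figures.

5800 square kilometres

z = ln(18/10) / ln(312/50.2) = 0.5878 / 1.8270 = 0.3217
c = 10 / 50.2^0.3217 = 10 / 3.525 = 2.837
A = (46/2.837)^(1/0.3217) ⇒ ln A = ln(16.21)/0.3217 = 8.6594
A = e^8.6594 ≈ 5764 square kilometres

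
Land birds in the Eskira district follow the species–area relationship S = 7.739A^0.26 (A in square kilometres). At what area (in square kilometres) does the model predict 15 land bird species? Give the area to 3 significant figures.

12.7 square kilometres

15 = 7.739 × A^0.26  ⇒  A^0.26 = 15/7.739 = 1.938
ln A = ln(1.938) / 0.26 = 0.6618 / 0.26 = 2.5453
A = e^2.5453 ≈ 12.75 square kilometres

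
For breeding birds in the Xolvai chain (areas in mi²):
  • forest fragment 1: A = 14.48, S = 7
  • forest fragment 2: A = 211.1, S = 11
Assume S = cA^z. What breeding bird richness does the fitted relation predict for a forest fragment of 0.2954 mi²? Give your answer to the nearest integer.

4

z = ln(11/7) / ln(211.1/14.48) = 0.4520 / 2.6796 = 0.1687
c = 7 / 14.48^0.1687 = 7 / 1.57 = 4.46
S₃ = 4.46 × 0.2954^0.1687 = 4.46 × 0.8141 ≈ 3.631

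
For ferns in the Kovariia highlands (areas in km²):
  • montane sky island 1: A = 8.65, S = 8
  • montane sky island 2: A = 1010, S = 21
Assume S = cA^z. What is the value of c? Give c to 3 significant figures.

z = ln(S₂/S₁) / ln(A₂/A₁) = ln(21/8) / ln(1010/8.65) = 0.9651 / 4.7601 = 0.2027
c = S₁ / A₁^z = 8 / 8.65^0.2027 = 8 / 1.549 = 5.166

5.17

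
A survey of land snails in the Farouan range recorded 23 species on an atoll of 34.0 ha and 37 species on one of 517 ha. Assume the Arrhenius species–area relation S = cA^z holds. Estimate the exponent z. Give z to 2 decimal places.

Taking logs: ln S = ln c + z ln A, so z = (ln S₂ − ln S₁)/(ln A₂ − ln A₁).
z = ln(37/23) / ln(517/34) = ln(1.609) / ln(15.21) = 0.4754 / 2.7217 = 0.1747

0.17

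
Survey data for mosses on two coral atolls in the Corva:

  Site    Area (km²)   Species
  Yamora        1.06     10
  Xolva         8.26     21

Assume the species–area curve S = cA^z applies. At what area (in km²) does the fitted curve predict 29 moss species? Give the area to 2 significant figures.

20 km²

z = ln(21/10) / ln(8.26/1.06) = 0.7419 / 2.0532 = 0.3614
c = 10 / 1.06^0.3614 = 10 / 1.021 = 9.792
A = (29/9.792)^(1/0.3614) ⇒ ln A = ln(2.962)/0.3614 = 3.0046
A = e^3.0046 ≈ 20.18 km²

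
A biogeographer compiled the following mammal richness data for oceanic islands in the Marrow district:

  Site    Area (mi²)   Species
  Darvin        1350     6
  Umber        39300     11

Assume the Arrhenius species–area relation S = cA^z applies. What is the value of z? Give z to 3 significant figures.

0.180

Taking logs: ln S = ln c + z ln A, so z = (ln S₂ − ln S₁)/(ln A₂ − ln A₁).
z = ln(11/6) / ln(39300/1350) = ln(1.833) / ln(29.11) = 0.6061 / 3.3711 = 0.1798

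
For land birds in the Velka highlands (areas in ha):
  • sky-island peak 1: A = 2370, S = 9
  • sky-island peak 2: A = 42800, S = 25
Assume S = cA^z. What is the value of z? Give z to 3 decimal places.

0.353

Taking logs: ln S = ln c + z ln A, so z = (ln S₂ − ln S₁)/(ln A₂ − ln A₁).
z = ln(25/9) / ln(42800/2370) = ln(2.778) / ln(18.06) = 1.0217 / 2.8936 = 0.3531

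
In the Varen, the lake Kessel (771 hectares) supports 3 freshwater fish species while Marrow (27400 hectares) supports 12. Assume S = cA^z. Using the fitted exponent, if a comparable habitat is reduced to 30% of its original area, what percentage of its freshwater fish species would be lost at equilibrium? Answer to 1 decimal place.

z = ln(12/3) / ln(27400/771) = 1.3863 / 3.5706 = 0.3883
S_new/S_old = (A_new/A_old)^z = 0.3^0.3883 = exp(0.3883 × -1.2040) = 0.6266
Fraction lost = 1 − 0.6266 = 0.3734

37.3%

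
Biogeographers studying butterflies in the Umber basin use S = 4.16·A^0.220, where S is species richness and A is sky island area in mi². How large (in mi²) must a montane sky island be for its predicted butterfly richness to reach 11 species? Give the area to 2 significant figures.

83 mi²

11 = 4.16 × A^0.22  ⇒  A^0.22 = 11/4.16 = 2.644
ln A = ln(2.644) / 0.22 = 0.9724 / 0.22 = 4.4199
A = e^4.4199 ≈ 83.09 mi²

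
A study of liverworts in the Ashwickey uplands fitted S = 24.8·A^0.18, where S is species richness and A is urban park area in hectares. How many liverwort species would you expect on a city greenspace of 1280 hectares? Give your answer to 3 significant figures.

89.9

S = 24.8 × 1280^0.18 = 24.8 × 3.625 ≈ 89.9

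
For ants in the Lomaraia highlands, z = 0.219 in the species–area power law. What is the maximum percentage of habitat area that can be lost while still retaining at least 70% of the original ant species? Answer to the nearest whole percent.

Need (A_new/A_old)^0.219 = 0.7, so A_new/A_old = 0.7^(1/0.219) = 0.7^4.566
ln(A_new/A_old) = ln 0.7 / 0.219 = -0.3567 / 0.219 = -1.6287
A_new/A_old = e^-1.6287 ≈ 0.1962
Fraction that can be lost = 1 − 0.1962 = 0.8038

80%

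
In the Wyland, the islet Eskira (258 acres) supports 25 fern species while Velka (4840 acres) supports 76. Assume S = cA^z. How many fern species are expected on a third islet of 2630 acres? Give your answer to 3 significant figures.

z = ln(76/25) / ln(4840/258) = 1.1119 / 2.9317 = 0.3793
c = 25 / 258^0.3793 = 25 / 8.215 = 3.043
S₃ = 3.043 × 2630^0.3793 = 3.043 × 19.82 ≈ 60.31

60.3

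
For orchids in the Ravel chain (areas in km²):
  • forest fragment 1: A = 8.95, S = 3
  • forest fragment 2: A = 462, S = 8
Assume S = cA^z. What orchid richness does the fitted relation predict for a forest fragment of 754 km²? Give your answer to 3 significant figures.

9.04

z = ln(8/3) / ln(462/8.95) = 0.9808 / 3.9439 = 0.2487
c = 3 / 8.95^0.2487 = 3 / 1.725 = 1.739
S₃ = 1.739 × 754^0.2487 = 1.739 × 5.195 ≈ 9.036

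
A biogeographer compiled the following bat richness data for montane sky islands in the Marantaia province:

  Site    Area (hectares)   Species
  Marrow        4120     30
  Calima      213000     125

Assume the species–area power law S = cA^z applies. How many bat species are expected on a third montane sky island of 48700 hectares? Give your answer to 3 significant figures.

73.3

z = ln(125/30) / ln(213000/4120) = 1.4271 / 3.9454 = 0.3617
c = 30 / 4120^0.3617 = 30 / 20.3 = 1.478
S₃ = 1.478 × 48700^0.3617 = 1.478 × 49.61 ≈ 73.3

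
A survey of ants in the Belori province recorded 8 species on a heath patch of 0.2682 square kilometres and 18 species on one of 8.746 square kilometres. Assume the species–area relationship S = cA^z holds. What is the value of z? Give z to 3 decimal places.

0.233

Taking logs: ln S = ln c + z ln A, so z = (ln S₂ − ln S₁)/(ln A₂ − ln A₁).
z = ln(18/8) / ln(8.746/0.2682) = ln(2.25) / ln(32.61) = 0.8109 / 3.4846 = 0.2327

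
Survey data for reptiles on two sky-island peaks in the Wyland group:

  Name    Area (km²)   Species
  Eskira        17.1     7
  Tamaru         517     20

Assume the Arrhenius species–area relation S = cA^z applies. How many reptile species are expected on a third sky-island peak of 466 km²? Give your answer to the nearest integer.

z = ln(20/7) / ln(517/17.1) = 1.0498 / 3.4090 = 0.3080
c = 7 / 17.1^0.3080 = 7 / 2.397 = 2.92
S₃ = 2.92 × 466^0.3080 = 2.92 × 6.634 ≈ 19.37

19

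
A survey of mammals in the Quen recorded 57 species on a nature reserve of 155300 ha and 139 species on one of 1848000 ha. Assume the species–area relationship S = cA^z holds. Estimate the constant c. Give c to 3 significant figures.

z = ln(S₂/S₁) / ln(A₂/A₁) = ln(139/57) / ln(1848000/155300) = 0.8914 / 2.4765 = 0.3600
c = S₁ / A₁^z = 57 / 155300^0.3600 = 57 / 73.89 = 0.7714

0.771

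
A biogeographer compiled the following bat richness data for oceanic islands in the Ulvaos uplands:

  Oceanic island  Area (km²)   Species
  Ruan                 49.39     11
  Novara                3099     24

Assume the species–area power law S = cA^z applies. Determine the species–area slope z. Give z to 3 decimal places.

Taking logs: ln S = ln c + z ln A, so z = (ln S₂ − ln S₁)/(ln A₂ − ln A₁).
z = ln(24/11) / ln(3099/49.39) = ln(2.182) / ln(62.75) = 0.7802 / 4.1391 = 0.1885

0.188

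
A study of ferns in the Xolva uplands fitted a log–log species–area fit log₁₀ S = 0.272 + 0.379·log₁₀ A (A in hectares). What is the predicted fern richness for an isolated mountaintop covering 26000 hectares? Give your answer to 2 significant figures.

S = 1.871 × 26000^0.379
ln S = ln 1.871 + 0.379 × ln 26000 = 0.6263 + 0.379 × 10.1659 = 4.4792
S = e^4.4792 ≈ 88.16

88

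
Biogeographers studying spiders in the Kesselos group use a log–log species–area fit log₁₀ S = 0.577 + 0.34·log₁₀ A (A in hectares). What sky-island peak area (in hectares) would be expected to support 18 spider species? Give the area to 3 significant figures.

18 = 3.776 × A^0.34  ⇒  A^0.34 = 18/3.776 = 4.767
ln A = ln(4.767) / 0.34 = 1.5618 / 0.34 = 4.5935
A = e^4.5935 ≈ 98.84 hectares

98.8 hectares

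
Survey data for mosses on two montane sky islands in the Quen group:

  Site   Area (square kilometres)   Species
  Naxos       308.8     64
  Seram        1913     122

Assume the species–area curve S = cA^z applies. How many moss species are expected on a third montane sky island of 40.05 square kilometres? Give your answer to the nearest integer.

z = ln(122/64) / ln(1913/308.8) = 0.6451 / 1.8237 = 0.3537
c = 64 / 308.8^0.3537 = 64 / 7.598 = 8.423
S₃ = 8.423 × 40.05^0.3537 = 8.423 × 3.689 ≈ 31.07

31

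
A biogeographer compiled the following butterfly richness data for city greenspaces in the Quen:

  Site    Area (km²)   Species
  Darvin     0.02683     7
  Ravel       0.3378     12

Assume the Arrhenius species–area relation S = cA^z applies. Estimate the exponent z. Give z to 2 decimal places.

Taking logs: ln S = ln c + z ln A, so z = (ln S₂ − ln S₁)/(ln A₂ − ln A₁).
z = ln(12/7) / ln(0.3378/0.02683) = ln(1.714) / ln(12.59) = 0.5390 / 2.5329 = 0.2128

0.21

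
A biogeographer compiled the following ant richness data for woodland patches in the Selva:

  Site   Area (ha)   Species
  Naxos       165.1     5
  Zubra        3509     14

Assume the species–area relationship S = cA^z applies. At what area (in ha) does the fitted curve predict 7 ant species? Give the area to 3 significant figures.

z = ln(14/5) / ln(3509/165.1) = 1.0296 / 3.0565 = 0.3369
c = 5 / 165.1^0.3369 = 5 / 5.586 = 0.8952
A = (7/0.8952)^(1/0.3369) ⇒ ln A = ln(7.82)/0.3369 = 6.1054
A = e^6.1054 ≈ 448.3 ha

448 ha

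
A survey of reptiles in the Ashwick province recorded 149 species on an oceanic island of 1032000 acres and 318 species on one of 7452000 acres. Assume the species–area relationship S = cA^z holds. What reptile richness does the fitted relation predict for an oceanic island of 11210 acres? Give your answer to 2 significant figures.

26

z = ln(318/149) / ln(7452000/1032000) = 0.7581 / 1.9770 = 0.3835
c = 149 / 1032000^0.3835 = 149 / 202.3 = 0.7365
S₃ = 0.7365 × 11210^0.3835 = 0.7365 × 35.72 ≈ 26.3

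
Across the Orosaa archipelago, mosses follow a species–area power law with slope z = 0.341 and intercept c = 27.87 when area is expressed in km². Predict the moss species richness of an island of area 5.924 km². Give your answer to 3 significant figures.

S = 27.87 × 5.924^0.341 = 27.87 × 1.834 ≈ 51.12

51.1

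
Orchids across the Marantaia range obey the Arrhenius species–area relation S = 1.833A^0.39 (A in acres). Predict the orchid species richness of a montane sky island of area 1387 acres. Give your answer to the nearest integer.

31 species

S = 1.833 × 1387^0.39
ln S = ln 1.833 + 0.39 × ln 1387 = 0.6060 + 0.39 × 7.2349 = 3.4276
S = e^3.4276 ≈ 30.8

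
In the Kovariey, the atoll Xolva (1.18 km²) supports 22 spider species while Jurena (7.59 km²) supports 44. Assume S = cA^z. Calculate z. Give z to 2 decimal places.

Taking logs: ln S = ln c + z ln A, so z = (ln S₂ − ln S₁)/(ln A₂ − ln A₁).
z = ln(44/22) / ln(7.59/1.18) = ln(2) / ln(6.432) = 0.6931 / 1.8613 = 0.3724

0.37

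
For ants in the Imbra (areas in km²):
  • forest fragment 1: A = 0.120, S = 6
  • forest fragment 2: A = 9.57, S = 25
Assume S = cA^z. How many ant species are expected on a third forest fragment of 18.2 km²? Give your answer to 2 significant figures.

31

z = ln(25/6) / ln(9.57/0.12) = 1.4271 / 4.3789 = 0.3259
c = 6 / 0.12^0.3259 = 6 / 0.5011 = 11.97
S₃ = 11.97 × 18.2^0.3259 = 11.97 × 2.574 ≈ 30.83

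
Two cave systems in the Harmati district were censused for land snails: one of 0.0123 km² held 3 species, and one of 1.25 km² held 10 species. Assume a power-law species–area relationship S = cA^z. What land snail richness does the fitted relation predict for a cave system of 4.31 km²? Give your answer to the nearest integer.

14

z = ln(10/3) / ln(1.25/0.0123) = 1.2040 / 4.6213 = 0.2605
c = 3 / 0.0123^0.2605 = 3 / 0.318 = 9.435
S₃ = 9.435 × 4.31^0.2605 = 9.435 × 1.463 ≈ 13.81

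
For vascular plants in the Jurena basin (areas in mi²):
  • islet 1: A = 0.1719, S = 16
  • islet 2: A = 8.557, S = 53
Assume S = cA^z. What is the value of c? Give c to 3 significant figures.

27.4

z = ln(S₂/S₁) / ln(A₂/A₁) = ln(53/16) / ln(8.557/0.1719) = 1.1977 / 3.9076 = 0.3065
c = S₁ / A₁^z = 16 / 0.1719^0.3065 = 16 / 0.5829 = 27.45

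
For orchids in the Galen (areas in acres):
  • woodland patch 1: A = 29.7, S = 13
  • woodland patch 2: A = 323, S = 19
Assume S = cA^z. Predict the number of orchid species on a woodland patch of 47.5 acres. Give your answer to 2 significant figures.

14

z = ln(19/13) / ln(323/29.7) = 0.3795 / 2.3865 = 0.1590
c = 13 / 29.7^0.1590 = 13 / 1.715 = 7.581
S₃ = 7.581 × 47.5^0.1590 = 7.581 × 1.848 ≈ 14.01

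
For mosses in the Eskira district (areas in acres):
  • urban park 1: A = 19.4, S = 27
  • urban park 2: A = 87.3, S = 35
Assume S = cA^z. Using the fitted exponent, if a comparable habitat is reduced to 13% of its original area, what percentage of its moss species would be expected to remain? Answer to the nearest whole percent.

z = ln(35/27) / ln(87.3/19.4) = 0.2595 / 1.5041 = 0.1725
S_new/S_old = (A_new/A_old)^z = 0.13^0.1725 = exp(0.1725 × -2.0402) = 0.7033

70%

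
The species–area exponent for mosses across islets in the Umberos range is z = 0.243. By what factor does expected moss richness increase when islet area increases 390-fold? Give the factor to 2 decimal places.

S₂/S₁ = (A₂/A₁)^z = 390^0.243
ln(S₂/S₁) = 0.243 × ln 390 = 0.243 × 5.9661 = 1.4498
S₂/S₁ = e^1.4498 ≈ 4.262

4.26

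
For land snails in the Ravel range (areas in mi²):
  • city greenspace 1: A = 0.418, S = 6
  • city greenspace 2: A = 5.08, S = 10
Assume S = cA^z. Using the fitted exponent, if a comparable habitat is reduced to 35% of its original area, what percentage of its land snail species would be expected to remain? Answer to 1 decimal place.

z = ln(10/6) / ln(5.08/0.418) = 0.5108 / 2.4976 = 0.2045
S_new/S_old = (A_new/A_old)^z = 0.35^0.2045 = exp(0.2045 × -1.0498) = 0.8068

80.7%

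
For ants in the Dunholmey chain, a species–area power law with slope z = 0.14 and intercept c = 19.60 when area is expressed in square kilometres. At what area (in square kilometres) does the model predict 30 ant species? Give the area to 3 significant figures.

30 = 19.6 × A^0.14  ⇒  A^0.14 = 30/19.6 = 1.531
ln A = ln(1.531) / 0.14 = 0.4257 / 0.14 = 3.0405
A = e^3.0405 ≈ 20.92 square kilometres

20.9 square kilometres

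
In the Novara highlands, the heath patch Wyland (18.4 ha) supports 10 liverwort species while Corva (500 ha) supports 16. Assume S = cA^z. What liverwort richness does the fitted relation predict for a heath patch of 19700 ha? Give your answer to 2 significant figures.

27

z = ln(16/10) / ln(500/18.4) = 0.4700 / 3.3023 = 0.1423
c = 10 / 18.4^0.1423 = 10 / 1.514 = 6.607
S₃ = 6.607 × 19700^0.1423 = 6.607 × 4.085 ≈ 26.99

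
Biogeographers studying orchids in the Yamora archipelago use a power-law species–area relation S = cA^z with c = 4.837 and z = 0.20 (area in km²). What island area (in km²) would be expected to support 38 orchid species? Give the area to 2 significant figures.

38 = 4.837 × A^0.2  ⇒  A^0.2 = 38/4.837 = 7.856
ln A = ln(7.856) / 0.2 = 2.0613 / 0.2 = 10.3065
A = e^10.3065 ≈ 29925 km²

30000 km²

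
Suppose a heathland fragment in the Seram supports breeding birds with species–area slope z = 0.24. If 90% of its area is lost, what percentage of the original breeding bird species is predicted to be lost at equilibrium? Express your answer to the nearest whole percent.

S_new/S_old = (A_new/A_old)^z = 0.1^0.24
= exp(0.24 × ln 0.1) = exp(0.24 × -2.3026) = exp(-0.5526) ≈ 0.5754
Fraction lost = 1 − 0.5754 = 0.4246

42%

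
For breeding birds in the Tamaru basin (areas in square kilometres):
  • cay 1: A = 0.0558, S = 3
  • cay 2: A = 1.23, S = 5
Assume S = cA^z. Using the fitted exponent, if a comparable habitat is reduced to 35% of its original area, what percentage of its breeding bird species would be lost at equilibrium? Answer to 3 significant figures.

15.9%

z = ln(5/3) / ln(1.23/0.0558) = 0.5108 / 3.0930 = 0.1652
S_new/S_old = (A_new/A_old)^z = 0.35^0.1652 = exp(0.1652 × -1.0498) = 0.8408
Fraction lost = 1 − 0.8408 = 0.1592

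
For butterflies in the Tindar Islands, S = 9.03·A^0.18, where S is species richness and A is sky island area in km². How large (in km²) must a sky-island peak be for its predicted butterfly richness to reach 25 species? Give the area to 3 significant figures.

286 km²

25 = 9.03 × A^0.18  ⇒  A^0.18 = 25/9.03 = 2.769
ln A = ln(2.769) / 0.18 = 1.0183 / 0.18 = 5.6574
A = e^5.6574 ≈ 286.4 km²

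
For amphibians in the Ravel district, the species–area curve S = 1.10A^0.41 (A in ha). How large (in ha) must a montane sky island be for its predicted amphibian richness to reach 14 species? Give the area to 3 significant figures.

14 = 1.1 × A^0.41  ⇒  A^0.41 = 14/1.1 = 12.73
ln A = ln(12.73) / 0.41 = 2.5437 / 0.41 = 6.2043
A = e^6.2043 ≈ 494.9 ha

495 ha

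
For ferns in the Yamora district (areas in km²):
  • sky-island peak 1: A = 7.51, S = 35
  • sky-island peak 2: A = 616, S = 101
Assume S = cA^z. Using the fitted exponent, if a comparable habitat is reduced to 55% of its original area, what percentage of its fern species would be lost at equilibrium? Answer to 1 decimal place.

z = ln(101/35) / ln(616/7.51) = 1.0598 / 4.4070 = 0.2405
S_new/S_old = (A_new/A_old)^z = 0.55^0.2405 = exp(0.2405 × -0.5978) = 0.8661
Fraction lost = 1 − 0.8661 = 0.1339

13.4%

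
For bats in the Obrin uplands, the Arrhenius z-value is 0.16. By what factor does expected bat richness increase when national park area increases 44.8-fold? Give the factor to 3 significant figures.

S₂/S₁ = (A₂/A₁)^z = 44.8^0.16
ln(S₂/S₁) = 0.16 × ln 44.8 = 0.16 × 3.8022 = 0.6084
S₂/S₁ = e^0.6084 ≈ 1.837

1.84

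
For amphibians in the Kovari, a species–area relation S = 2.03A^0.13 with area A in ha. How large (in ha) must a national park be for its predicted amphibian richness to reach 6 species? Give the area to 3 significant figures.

4170 ha

6 = 2.03 × A^0.13  ⇒  A^0.13 = 6/2.03 = 2.956
ln A = ln(2.956) / 0.13 = 1.0837 / 0.13 = 8.3363
A = e^8.3363 ≈ 4173 ha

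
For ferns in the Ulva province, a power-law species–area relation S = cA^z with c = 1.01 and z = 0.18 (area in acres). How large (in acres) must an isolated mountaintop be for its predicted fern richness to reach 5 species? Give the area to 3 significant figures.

7230 acres

5 = 1.01 × A^0.18  ⇒  A^0.18 = 5/1.01 = 4.95
ln A = ln(4.95) / 0.18 = 1.5995 / 0.18 = 8.8860
A = e^8.8860 ≈ 7230 acres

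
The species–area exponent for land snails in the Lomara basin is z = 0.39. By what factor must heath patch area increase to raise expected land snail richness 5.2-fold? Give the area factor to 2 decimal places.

(A₂/A₁)^0.39 = 5.2, so A₂/A₁ = 5.2^(1/0.39) = 5.2^2.564
ln(A₂/A₁) = ln 5.2 / 0.39 = 1.6487 / 0.39 = 4.2273
A₂/A₁ = e^4.2273 ≈ 68.53

68.53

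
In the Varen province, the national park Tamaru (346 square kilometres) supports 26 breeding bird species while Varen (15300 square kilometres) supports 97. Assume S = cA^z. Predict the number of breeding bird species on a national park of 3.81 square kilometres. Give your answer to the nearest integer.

z = ln(97/26) / ln(15300/346) = 1.3166 / 3.7892 = 0.3475
c = 26 / 346^0.3475 = 26 / 7.625 = 3.41
S₃ = 3.41 × 3.81^0.3475 = 3.41 × 1.592 ≈ 5.427

5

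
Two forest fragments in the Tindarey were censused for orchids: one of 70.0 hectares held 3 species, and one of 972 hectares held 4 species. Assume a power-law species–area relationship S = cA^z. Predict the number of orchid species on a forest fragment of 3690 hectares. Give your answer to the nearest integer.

z = ln(4/3) / ln(972/70) = 0.2877 / 2.6309 = 0.1093
c = 3 / 70^0.1093 = 3 / 1.591 = 1.885
S₃ = 1.885 × 3690^0.1093 = 1.885 × 2.455 ≈ 4.628

5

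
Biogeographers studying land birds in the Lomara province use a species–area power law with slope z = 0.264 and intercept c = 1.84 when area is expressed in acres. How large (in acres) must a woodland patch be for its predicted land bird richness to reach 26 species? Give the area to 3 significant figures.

22700 acres

26 = 1.84 × A^0.264  ⇒  A^0.264 = 26/1.84 = 14.13
ln A = ln(14.13) / 0.264 = 2.6483 / 0.264 = 10.0316
A = e^10.0316 ≈ 22733 acres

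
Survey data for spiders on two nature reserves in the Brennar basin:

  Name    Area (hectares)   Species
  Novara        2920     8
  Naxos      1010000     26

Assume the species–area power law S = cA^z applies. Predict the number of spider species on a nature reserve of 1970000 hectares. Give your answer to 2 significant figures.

z = ln(26/8) / ln(1010000/2920) = 1.1787 / 5.8461 = 0.2016
c = 8 / 2920^0.2016 = 8 / 4.997 = 1.601
S₃ = 1.601 × 1970000^0.2016 = 1.601 × 18.58 ≈ 29.75

30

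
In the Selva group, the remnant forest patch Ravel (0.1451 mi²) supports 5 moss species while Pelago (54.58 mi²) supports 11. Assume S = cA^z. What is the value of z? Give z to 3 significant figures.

0.133

Taking logs: ln S = ln c + z ln A, so z = (ln S₂ − ln S₁)/(ln A₂ − ln A₁).
z = ln(11/5) / ln(54.58/0.1451) = ln(2.2) / ln(376.2) = 0.7885 / 5.9300 = 0.1330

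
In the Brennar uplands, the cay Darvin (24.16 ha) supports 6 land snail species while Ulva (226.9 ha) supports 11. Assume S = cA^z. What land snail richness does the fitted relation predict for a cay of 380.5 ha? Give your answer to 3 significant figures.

z = ln(11/6) / ln(226.9/24.16) = 0.6061 / 2.2398 = 0.2706
c = 6 / 24.16^0.2706 = 6 / 2.368 = 2.534
S₃ = 2.534 × 380.5^0.2706 = 2.534 × 4.992 ≈ 12.65

12.7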